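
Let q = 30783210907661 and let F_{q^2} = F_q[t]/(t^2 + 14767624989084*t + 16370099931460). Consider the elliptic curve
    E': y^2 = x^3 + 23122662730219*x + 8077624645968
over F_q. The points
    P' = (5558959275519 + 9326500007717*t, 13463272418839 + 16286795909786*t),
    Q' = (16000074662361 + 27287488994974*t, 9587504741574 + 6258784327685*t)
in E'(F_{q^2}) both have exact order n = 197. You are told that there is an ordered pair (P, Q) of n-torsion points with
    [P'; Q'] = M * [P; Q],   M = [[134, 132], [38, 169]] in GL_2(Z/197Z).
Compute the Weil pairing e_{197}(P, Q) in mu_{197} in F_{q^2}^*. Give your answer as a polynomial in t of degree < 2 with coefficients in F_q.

28210215225277 + 25269799304364*t

e_{197}(aP+bQ,cP+dQ) = e_{197}(P,Q)^(ad-bc); with (a,b,c,d)=(134,132,38,169) this gives the det-197 law.
134*169 - 132*38 = 17630; reduced mod 197: det = 97, inverse 65.
Build f_{197,P'} and f_{197,Q'} via the 8-bit ladder of 197=11000101_2; evaluate at shifted divisors; quotient in F_{30783210907661^2}.
The quotient is 14544277116888 + 15951405084910*t.
Finally e_{197}(P,Q) = 28210215225277 + 25269799304364*t.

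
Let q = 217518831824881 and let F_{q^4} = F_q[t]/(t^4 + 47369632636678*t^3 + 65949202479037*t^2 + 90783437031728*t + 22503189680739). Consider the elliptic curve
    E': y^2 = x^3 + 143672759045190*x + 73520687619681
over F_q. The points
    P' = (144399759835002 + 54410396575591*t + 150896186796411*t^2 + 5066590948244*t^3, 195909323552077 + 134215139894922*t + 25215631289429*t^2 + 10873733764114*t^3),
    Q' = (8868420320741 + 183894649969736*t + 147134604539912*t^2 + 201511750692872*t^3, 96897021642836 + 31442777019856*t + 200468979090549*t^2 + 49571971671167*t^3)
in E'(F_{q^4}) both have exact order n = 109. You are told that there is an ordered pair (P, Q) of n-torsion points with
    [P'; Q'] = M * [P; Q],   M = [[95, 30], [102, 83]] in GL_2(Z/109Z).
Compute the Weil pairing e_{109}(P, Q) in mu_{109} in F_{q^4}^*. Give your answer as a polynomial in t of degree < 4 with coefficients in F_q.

The 109-Weil pairing on E[109] over F_{217518831824881} is alternating-bilinear: e_{109}(P',Q') = e_{109}(P,Q)^det(M).
det M = 95*83 - 30*102 = 4825 = 29 (mod 109); 29^{-1} = 94 (mod 109).
Double-and-add over 1101101: 7-1 doublings, 5-1 additions; each step l_{T,T}/v_{2T} or l_{T,P'}/v at Q'+S for random S.
So e_{109}(P',Q') = 206000119435405 + 67608992668825*t + 35611697794287*t^2 + 206574047331394*t^3.
e_{109}(P,Q) = (206000119435405 + 67608992668825*t + 35611697794287*t^2 + 206574047331394*t^3)^{94} = 69755316578750 + 184775201308905*t + 83275343228368*t^2 + 87104354718336*t^3.

69755316578750 + 184775201308905*t + 83275343228368*t^2 + 87104354718336*t^3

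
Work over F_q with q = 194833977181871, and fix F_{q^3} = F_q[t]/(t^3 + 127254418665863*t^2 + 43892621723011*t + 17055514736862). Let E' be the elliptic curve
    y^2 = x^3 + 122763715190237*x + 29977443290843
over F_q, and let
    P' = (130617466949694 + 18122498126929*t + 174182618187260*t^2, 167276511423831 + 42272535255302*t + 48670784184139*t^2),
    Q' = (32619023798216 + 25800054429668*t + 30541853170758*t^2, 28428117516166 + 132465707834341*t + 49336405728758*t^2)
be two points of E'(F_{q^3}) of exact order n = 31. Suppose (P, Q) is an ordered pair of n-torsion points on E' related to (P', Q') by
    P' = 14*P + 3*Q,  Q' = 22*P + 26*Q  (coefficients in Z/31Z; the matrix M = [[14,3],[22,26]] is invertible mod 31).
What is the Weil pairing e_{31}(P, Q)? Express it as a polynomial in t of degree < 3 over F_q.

Since e_{31}(P,P)=e_{31}(Q,Q)=1 and e_{31}(Q,P)=e_{31}(P,Q)^{-1}, expanding e_{31}(14*P + 3*Q,22*P + 26*Q) leaves e(P,Q)^det(M).
14*26 - 3*22 = 298; reduced mod 31: det = 19, inverse 18.
Miller loop for e_{31} over F_{194833977181871^3}: bits of 31 = 11111; 4 double steps + 4 add steps, l/v at each.
Miller gives e_{31}(P',Q') = 82384216810116 + 176687794073642*t + 188767949283713*t^2 in F_{194833977181871^3}.
(82384216810116 + 176687794073642*t + 188767949283713*t^2)^{18} mod (194833977181871,f) = 3272681608360 + 50170743280690*t + 53021813219792*t^2.

3272681608360 + 50170743280690*t + 53021813219792*t^2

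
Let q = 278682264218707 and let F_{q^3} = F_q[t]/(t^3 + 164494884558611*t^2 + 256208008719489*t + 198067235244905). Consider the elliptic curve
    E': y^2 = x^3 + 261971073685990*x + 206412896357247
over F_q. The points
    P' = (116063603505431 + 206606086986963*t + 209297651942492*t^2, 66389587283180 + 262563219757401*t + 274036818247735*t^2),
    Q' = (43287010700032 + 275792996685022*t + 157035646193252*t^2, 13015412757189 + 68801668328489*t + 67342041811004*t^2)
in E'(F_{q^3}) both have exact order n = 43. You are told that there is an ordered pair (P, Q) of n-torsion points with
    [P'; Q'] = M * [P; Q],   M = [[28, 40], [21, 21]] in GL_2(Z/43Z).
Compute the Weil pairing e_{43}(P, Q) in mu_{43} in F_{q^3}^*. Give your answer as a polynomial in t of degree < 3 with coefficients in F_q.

Since e_{43}(P,P)=e_{43}(Q,Q)=1 and e_{43}(Q,P)=e_{43}(P,Q)^{-1}, expanding e_{43}(28*P + 40*Q,21*P + 21*Q) leaves e(P,Q)^det(M).
det M = 28*21 - 40*21 = -252 = 6 (mod 43); 6^{-1} = 36 (mod 43).
6-bit Miller (101011) on E'/F_{278682264218707} with a'=261971073685990, b'=206412896357247: accumulate tangent/chord ratios at Q'+S and P'+S'.
Miller gives e_{43}(P',Q') = 1765101220299 + 230647277136031*t + 254927451523905*t^2 in F_{278682264218707^3}.
(1765101220299 + 230647277136031*t + 254927451523905*t^2)^{36} mod (278682264218707,f) = 118090143798796 + 36812620371529*t + 209025269484117*t^2.

118090143798796 + 36812620371529*t + 209025269484117*t^2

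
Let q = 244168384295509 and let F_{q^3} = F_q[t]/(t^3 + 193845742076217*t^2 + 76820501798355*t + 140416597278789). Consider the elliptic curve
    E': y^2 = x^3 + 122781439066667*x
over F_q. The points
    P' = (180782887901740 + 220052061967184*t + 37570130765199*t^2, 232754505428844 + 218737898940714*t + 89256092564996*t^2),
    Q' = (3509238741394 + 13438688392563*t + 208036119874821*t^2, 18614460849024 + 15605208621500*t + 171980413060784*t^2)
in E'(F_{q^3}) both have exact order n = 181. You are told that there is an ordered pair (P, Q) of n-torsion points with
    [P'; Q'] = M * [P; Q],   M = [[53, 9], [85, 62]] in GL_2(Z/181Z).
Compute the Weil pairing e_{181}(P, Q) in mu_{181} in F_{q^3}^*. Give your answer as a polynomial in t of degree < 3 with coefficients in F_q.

e_{181} is bilinear + alternating on E[181], so e_{181}(53*P + 9*Q, 85*P + 62*Q) = e_{181}(P,Q)^(53*62-9*85).
Inverting 168 mod 181: 167. Thus e_{181}(P,Q) = e(P',Q')^{167}.
n = 181 = (10110101)_2 (8 bits, wt 5); accumulate f_{181,P'}(Q'+S)/f_{181,P'}(S) along the 7-step ladder.
Result: e(P',Q') = 78184540780060 + 13702178726782*t + 99912912046703*t^2.
Thus e_{181}(P,Q) = 89086038214320 + 224714313966991*t + 140381040253470*t^2.

89086038214320 + 224714313966991*t + 140381040253470*t^2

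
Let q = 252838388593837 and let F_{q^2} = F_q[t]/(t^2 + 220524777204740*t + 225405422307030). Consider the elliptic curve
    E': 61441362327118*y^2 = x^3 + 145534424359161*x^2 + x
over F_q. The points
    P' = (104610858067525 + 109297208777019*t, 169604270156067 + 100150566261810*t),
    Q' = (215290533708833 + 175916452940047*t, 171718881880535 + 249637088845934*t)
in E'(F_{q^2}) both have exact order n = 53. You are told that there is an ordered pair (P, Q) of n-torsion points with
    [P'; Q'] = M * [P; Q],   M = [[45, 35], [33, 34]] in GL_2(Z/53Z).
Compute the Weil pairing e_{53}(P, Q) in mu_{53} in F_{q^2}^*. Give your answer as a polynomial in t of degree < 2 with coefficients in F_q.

Since e_{53}(P,P)=e_{53}(Q,Q)=1 and e_{53}(Q,P)=e_{53}(P,Q)^{-1}, expanding e_{53}(45*P + 35*Q,33*P + 34*Q) leaves e(P,Q)^det(M).
det(M) mod 53 = 4; its inverse in (Z/53)^* is 40 (check: 4*40 mod 53 = 1).
Undo Montgomery via alpha=198358095458123, beta=7947803243605: (a',b')=(123076963363682,171627929786934) over F_{252838388593837}.
n = 53 = (110101)_2 (6 bits, wt 4); accumulate f_{53,P'}(Q'+S)/f_{53,P'}(S) along the 5-step ladder.
The quotient is 128254093095543 + 135932852099713*t.
Finally e_{53}(P,Q) = 240603197370863 + 52306529381178*t.

240603197370863 + 52306529381178*t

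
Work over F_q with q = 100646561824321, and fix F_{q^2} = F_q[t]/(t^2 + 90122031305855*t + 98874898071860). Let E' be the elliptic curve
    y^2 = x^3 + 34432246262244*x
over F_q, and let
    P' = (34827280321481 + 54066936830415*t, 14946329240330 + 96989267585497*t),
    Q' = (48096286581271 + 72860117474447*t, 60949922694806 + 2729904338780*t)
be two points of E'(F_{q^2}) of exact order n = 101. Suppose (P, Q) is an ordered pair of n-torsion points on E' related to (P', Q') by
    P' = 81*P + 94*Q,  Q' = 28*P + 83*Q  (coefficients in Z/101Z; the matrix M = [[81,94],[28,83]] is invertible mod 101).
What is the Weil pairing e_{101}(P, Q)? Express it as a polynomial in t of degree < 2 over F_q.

Alternating bilinearity on E[101] (values in mu_{101} in F_{100646561824321^2}) gives e(P',Q') = e(P,Q)^det(M).
Inverting 51 mod 101: 2. Thus e_{101}(P,Q) = e(P',Q')^{2}.
7-bit Miller (1100101) on E'/F_{100646561824321} with a'=34432246262244, b'=0: accumulate tangent/chord ratios at Q'+S and P'+S'.
f_P(D_Q)/f_Q(D_P) = 99821743149603 + 47742627850292*t.
Hence e(P,Q) = 84677162696148 + 2930606826509*t in F_{100646561824321^2}^*.

84677162696148 + 2930606826509*t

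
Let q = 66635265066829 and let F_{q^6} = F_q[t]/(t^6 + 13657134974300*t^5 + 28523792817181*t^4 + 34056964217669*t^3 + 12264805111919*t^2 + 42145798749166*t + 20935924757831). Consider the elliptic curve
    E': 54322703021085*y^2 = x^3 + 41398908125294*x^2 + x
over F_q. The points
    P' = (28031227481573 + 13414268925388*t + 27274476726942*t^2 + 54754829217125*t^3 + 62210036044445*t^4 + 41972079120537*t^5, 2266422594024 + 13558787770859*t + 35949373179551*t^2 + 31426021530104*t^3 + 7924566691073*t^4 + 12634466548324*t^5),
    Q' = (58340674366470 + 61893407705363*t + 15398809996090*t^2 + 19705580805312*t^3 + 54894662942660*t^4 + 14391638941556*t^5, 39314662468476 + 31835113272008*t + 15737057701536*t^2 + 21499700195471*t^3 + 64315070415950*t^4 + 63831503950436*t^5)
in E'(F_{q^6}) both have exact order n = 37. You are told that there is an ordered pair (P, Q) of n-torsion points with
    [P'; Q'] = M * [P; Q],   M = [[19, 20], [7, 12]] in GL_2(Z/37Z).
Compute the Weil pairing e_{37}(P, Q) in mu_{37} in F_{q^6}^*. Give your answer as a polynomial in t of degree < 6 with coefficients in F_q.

The 37-Weil pairing on E[37] over F_{66635265066829} is alternating-bilinear: e_{37}(P',Q') = e_{37}(P,Q)^det(M).
det(M) mod 37 = 14; its inverse in (Z/37)^* is 8 (check: 14*8 mod 37 = 1).
(x,y)|->(15430952904892x+45293933052777,15430952904892y) sends E' to y^2=x^3+23593469806777.
6-bit Miller (100101) on E'/F_{66635265066829} with a'=0, b'=23593469806777: accumulate tangent/chord ratios at Q'+S and P'+S'.
f_P(D_Q)/f_Q(D_P) = 3960485240987 + 57091961863722*t + 47834867066136*t^2 + 24969699615702*t^3 + 17832025891425*t^4 + 66427482980939*t^5.
Finally e_{37}(P,Q) = 54744822287005 + 40714129485255*t + 20971105123572*t^2 + 9232722148538*t^3 + 61306645934668*t^4 + 39156987857271*t^5.

54744822287005 + 40714129485255*t + 20971105123572*t^2 + 9232722148538*t^3 + 61306645934668*t^4 + 39156987857271*t^5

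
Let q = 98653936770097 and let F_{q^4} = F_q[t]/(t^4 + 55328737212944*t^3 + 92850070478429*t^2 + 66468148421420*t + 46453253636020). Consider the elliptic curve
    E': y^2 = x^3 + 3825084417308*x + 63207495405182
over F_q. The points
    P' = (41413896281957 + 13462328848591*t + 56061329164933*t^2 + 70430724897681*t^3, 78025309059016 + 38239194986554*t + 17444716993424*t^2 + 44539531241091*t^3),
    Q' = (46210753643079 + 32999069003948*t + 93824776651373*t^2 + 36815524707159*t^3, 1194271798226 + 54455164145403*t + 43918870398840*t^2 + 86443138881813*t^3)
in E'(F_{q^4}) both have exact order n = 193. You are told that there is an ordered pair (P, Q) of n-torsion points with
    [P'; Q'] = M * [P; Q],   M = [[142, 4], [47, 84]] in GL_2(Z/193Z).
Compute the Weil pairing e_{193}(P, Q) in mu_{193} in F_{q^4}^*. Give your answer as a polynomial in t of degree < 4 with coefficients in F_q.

76057050417967 + 51052461535141*t + 4018166310571*t^2 + 90505548879680*t^3

Alternating bilinearity on E[193] (values in mu_{193} in F_{98653936770097^4}) gives e(P',Q') = e(P,Q)^det(M).
det M = 142*84 - 4*47 = 11740 = 160 (mod 193); 160^{-1} = 76 (mod 193).
Miller loop for e_{193} over F_{98653936770097^4}: bits of 193 = 11000001; 7 double steps + 2 add steps, l/v at each.
So e_{193}(P',Q') = 94635833505204 + 81262442308131*t + 16286426312692*t^2 + 59115505691489*t^3.
e_{193}(P,Q) = (94635833505204 + 81262442308131*t + 16286426312692*t^2 + 59115505691489*t^3)^{76} = 76057050417967 + 51052461535141*t + 4018166310571*t^2 + 90505548879680*t^3.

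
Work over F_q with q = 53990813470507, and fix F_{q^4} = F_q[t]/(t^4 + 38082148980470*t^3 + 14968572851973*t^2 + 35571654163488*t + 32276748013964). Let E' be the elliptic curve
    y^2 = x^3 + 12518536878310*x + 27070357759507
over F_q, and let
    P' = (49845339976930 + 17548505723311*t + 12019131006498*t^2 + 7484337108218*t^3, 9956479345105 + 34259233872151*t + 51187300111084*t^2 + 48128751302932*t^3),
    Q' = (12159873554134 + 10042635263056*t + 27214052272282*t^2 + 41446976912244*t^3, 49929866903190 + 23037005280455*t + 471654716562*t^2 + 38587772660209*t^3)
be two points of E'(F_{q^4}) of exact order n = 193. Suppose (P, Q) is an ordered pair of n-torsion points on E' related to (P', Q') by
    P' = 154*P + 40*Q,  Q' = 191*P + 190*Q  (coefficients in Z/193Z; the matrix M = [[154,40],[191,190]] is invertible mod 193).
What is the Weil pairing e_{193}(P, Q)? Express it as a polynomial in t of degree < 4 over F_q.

Alternating bilinearity on E[193] (values in mu_{193} in F_{53990813470507^4}) gives e(P',Q') = e(P,Q)^det(M).
154*190 - 40*191 = 21620; reduced mod 193: det = 4, inverse 145.
n = 193 = (11000001)_2 (8 bits, wt 3); accumulate f_{193,P'}(Q'+S)/f_{193,P'}(S) along the 7-step ladder.
e_{193}(P',Q') = 18940170049838 + 21190961872437*t + 33112443179422*t^2 + 16372814624261*t^3.
e_{193}(P,Q) = (18940170049838 + 21190961872437*t + 33112443179422*t^2 + 16372814624261*t^3)^{145} = 76004984994 + 13523921002003*t + 14721997249049*t^2 + 49627995792195*t^3.

76004984994 + 13523921002003*t + 14721997249049*t^2 + 49627995792195*t^3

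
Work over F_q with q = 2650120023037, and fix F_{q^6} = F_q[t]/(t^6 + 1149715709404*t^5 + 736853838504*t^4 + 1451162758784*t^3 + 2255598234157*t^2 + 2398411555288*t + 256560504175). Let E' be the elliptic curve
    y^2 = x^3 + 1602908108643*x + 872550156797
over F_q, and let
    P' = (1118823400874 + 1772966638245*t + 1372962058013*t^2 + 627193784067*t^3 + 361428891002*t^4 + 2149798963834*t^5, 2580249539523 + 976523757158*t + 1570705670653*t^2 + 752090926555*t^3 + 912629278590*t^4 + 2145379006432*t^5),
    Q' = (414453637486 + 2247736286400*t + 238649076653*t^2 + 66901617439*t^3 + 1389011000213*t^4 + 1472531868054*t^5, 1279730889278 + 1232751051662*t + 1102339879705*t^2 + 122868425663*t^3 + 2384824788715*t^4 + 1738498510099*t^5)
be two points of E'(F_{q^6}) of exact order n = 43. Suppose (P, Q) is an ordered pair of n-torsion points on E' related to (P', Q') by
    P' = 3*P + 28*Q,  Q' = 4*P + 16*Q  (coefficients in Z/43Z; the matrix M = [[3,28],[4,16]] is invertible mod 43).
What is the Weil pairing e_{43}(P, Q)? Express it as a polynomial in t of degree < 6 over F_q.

1496157280523 + 686574587030*t + 2067884039640*t^2 + 2218357450104*t^3 + 1706028739296*t^4 + 2249538061447*t^5

e_{43}(aP+bQ,cP+dQ) = e_{43}(P,Q)^(ad-bc); with (a,b,c,d)=(3,28,4,16) this gives the det-43 law.
Inverting 22 mod 43: 2. Thus e_{43}(P,Q) = e(P',Q')^{2}.
6-bit Miller (101011) on E'/F_{2650120023037} with a'=1602908108643, b'=872550156797: accumulate tangent/chord ratios at Q'+S and P'+S'.
f_P(D_Q)/f_Q(D_P) = 2497282994557 + 2504837486298*t + 780440213019*t^2 + 649498842400*t^3 + 901962663716*t^4 + 1439334389296*t^5.
Thus e_{43}(P,Q) = 1496157280523 + 686574587030*t + 2067884039640*t^2 + 2218357450104*t^3 + 1706028739296*t^4 + 2249538061447*t^5.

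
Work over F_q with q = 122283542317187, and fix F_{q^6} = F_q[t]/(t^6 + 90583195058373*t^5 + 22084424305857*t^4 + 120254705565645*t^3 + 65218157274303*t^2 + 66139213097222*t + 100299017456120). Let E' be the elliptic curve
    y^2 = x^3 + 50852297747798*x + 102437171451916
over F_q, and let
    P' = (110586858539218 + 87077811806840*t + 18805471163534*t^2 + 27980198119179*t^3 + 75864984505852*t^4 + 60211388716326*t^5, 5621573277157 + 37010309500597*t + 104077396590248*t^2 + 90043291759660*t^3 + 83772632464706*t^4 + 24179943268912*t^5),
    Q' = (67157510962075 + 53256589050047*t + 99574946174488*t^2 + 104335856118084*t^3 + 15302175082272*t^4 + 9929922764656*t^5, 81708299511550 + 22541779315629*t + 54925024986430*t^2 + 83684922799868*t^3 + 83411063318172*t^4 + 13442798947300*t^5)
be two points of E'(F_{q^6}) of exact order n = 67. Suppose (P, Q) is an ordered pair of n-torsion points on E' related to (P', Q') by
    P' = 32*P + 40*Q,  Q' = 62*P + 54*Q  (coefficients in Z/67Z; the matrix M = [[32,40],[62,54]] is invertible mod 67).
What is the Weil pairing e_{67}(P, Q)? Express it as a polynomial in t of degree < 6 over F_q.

9562487264766 + 97174866604486*t + 76770040447566*t^2 + 112706509441214*t^3 + 84739350231615*t^4 + 50373585352378*t^5

Under M = [[32,40],[62,54]] in GL_2(Z/67), e_{67}(P',Q') = e_{67}(P,Q)^(32*54-40*62 mod 67).
So e_{67}(P,Q) = e_{67}(P',Q')^{58}, since 52*58 = 1 mod 67.
Miller loop for e_{67} over F_{122283542317187^6}: bits of 67 = 1000011; 6 double steps + 2 add steps, l/v at each.
e_{67}(P',Q') = 24191240521713 + 40541686912686*t + 62207612796241*t^2 + 34348609930243*t^3 + 68571509749292*t^4 + 86823198372836*t^5.
Thus e_{67}(P,Q) = 9562487264766 + 97174866604486*t + 76770040447566*t^2 + 112706509441214*t^3 + 84739350231615*t^4 + 50373585352378*t^5.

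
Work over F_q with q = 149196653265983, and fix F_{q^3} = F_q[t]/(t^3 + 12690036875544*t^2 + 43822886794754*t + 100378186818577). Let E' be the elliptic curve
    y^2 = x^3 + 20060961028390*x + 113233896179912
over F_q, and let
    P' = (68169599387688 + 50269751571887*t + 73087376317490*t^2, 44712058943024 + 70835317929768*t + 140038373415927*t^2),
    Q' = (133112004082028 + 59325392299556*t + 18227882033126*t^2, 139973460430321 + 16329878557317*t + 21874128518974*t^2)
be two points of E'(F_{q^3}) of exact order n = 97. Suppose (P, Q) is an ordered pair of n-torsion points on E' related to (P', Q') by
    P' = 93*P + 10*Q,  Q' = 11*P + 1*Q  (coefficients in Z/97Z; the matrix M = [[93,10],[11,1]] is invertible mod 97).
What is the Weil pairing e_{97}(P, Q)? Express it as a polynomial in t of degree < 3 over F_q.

125613137568703 + 22906046987828*t + 113489171521918*t^2

Under M = [[93,10],[11,1]] in GL_2(Z/97), e_{97}(P',Q') = e_{97}(P,Q)^(93*1-10*11 mod 97).
So e_{97}(P,Q) = e_{97}(P',Q')^{57}, since 80*57 = 1 mod 97.
Double-and-add over 1100001: 7-1 doublings, 3-1 additions; each step l_{T,T}/v_{2T} or l_{T,P'}/v at Q'+S for random S.
The quotient is 50171298933785 + 37917835644600*t + 23398042024573*t^2.
(50171298933785 + 37917835644600*t + 23398042024573*t^2)^{57} mod (149196653265983,f) = 125613137568703 + 22906046987828*t + 113489171521918*t^2.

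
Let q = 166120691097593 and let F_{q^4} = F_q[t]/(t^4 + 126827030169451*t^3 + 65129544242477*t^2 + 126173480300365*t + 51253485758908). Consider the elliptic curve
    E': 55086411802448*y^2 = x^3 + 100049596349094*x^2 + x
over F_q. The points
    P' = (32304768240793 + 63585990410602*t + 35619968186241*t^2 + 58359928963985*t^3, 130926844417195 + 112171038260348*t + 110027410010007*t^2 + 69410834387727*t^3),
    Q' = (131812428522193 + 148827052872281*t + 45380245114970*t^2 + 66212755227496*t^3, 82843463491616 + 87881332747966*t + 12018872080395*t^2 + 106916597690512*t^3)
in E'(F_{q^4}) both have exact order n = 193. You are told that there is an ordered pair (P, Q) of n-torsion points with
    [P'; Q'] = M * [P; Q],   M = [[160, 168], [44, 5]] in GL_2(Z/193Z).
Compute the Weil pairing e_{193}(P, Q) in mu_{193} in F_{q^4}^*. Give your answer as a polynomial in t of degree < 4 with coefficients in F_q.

Alternating bilinearity on E[193] (values in mu_{193} in F_{166120691097593^4}) gives e(P',Q') = e(P,Q)^det(M).
So e_{193}(P,Q) = e_{193}(P',Q')^{45}, since 163*45 = 1 mod 193.
Montgomery->Weierstrass: x_W = 48982460318284*x+164847712709128, y_W=48982460318284*y on F_{166120691097593}; lands on y^2=x^3+82539872390966*x+21813782646676.
Miller loop for e_{193} over F_{166120691097593^4}: bits of 193 = 11000001; 7 double steps + 2 add steps, l/v at each.
Miller gives e_{193}(P',Q') = 43343937527450 + 154733321798063*t + 88188674702769*t^2 + 33618454611642*t^3 in F_{166120691097593^4}.
Finally e_{193}(P,Q) = 13228179328418 + 18505505056087*t + 116197236039187*t^2 + 73655721696439*t^3.

13228179328418 + 18505505056087*t + 116197236039187*t^2 + 73655721696439*t^3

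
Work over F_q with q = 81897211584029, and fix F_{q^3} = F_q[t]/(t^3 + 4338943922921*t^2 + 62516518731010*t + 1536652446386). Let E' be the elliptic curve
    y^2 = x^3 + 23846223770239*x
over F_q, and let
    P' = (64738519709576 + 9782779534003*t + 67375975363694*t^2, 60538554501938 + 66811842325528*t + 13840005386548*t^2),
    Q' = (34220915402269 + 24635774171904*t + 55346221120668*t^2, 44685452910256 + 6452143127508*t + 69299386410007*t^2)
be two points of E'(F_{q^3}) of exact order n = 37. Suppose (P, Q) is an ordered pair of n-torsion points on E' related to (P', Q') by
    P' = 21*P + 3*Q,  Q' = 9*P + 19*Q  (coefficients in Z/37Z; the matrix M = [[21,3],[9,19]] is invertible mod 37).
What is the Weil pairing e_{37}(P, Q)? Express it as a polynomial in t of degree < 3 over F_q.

Under M = [[21,3],[9,19]] in GL_2(Z/37), e_{37}(P',Q') = e_{37}(P,Q)^(21*19-3*9 mod 37).
Inverting 2 mod 37: 19. Thus e_{37}(P,Q) = e(P',Q')^{19}.
Double-and-add over 100101: 6-1 doublings, 3-1 additions; each step l_{T,T}/v_{2T} or l_{T,P'}/v at Q'+S for random S.
f_P(D_Q)/f_Q(D_P) = 73772945137328 + 31655228091587*t + 62503718312860*t^2.
Raise to 19: e(P,Q) = 43380296967021 + 80414372757669*t + 33569283925486*t^2 in mu_{37}.

43380296967021 + 80414372757669*t + 33569283925486*t^2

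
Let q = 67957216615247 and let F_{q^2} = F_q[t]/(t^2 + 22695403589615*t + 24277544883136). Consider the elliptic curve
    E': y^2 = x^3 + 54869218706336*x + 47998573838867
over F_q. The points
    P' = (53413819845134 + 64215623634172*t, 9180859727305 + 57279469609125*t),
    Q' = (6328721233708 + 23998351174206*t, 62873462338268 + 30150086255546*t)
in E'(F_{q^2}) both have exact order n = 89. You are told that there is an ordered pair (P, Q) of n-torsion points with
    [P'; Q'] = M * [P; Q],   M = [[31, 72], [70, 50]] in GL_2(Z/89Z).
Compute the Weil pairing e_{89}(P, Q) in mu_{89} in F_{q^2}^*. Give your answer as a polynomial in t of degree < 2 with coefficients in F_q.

Under M = [[31,72],[70,50]] in GL_2(Z/89), e_{89}(P',Q') = e_{89}(P,Q)^(31*50-72*70 mod 89).
det(M) mod 89 = 70; its inverse in (Z/89)^* is 14 (check: 70*14 mod 89 = 1).
Run Miller on y^2=x^3+54869218706336*x+47998573838867 over F_{67957216615247}: ladder 1011001 (7 bits); e = f_P(D_Q)/f_Q(D_P).
f_P(D_Q)/f_Q(D_P) = 37184879268249 + 48749118412410*t.
Raise to 14: e(P,Q) = 16109519411869 + 67127632628956*t in mu_{89}.

16109519411869 + 67127632628956*t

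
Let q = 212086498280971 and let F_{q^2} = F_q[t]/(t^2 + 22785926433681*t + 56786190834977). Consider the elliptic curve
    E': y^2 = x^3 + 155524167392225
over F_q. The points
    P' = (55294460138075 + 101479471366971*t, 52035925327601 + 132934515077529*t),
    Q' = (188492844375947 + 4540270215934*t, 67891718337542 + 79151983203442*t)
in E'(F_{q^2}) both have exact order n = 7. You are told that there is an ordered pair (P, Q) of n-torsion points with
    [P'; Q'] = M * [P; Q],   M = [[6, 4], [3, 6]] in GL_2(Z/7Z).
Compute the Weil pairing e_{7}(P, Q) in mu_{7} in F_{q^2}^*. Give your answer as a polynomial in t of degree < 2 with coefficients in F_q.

140839283253792 + 19954102370675*t

Alternating bilinearity on E[7] (values in mu_{7} in F_{212086498280971^2}) gives e(P',Q') = e(P,Q)^det(M).
So e_{7}(P,Q) = e_{7}(P',Q')^{5}, since 3*5 = 1 mod 7.
Miller loop for e_{7} over F_{212086498280971^2}: bits of 7 = 111; 2 double steps + 2 add steps, l/v at each.
So e_{7}(P',Q') = 93087489267606 + 148244925572105*t.
e_{7}(P,Q) = (93087489267606 + 148244925572105*t)^{5} = 140839283253792 + 19954102370675*t.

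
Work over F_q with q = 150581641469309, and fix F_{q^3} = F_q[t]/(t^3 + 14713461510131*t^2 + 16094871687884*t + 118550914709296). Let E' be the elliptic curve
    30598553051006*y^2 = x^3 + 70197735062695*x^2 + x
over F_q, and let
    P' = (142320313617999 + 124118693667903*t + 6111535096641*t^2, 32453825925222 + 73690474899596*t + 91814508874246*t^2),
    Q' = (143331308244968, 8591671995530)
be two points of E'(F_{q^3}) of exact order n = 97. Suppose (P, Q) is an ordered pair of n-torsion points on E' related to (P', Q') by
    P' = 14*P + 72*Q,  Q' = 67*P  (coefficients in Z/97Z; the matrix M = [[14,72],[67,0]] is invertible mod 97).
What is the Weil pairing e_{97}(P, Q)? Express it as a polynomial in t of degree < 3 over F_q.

58461089748715 + 101210310472712*t + 108439629358341*t^2

Alternating bilinearity on E[97] (values in mu_{97} in F_{150581641469309^3}) gives e(P',Q') = e(P,Q)^det(M).
Hence e(P,Q) = e(P',Q')^{56} where 56 = 26^{-1} mod 97.
(x,y)|->(64706099071059x+35106448162474,64706099071059y) sends E' to y^2=x^3+45786423896505*x+53291789947245.
Double-and-add over 1100001: 7-1 doublings, 3-1 additions; each step l_{T,T}/v_{2T} or l_{T,P'}/v at Q'+S for random S.
Result: e(P',Q') = 47367657490196 + 108285904360236*t + 57144968592440*t^2.
e_{97}(P,Q) = (47367657490196 + 108285904360236*t + 57144968592440*t^2)^{56} = 58461089748715 + 101210310472712*t + 108439629358341*t^2.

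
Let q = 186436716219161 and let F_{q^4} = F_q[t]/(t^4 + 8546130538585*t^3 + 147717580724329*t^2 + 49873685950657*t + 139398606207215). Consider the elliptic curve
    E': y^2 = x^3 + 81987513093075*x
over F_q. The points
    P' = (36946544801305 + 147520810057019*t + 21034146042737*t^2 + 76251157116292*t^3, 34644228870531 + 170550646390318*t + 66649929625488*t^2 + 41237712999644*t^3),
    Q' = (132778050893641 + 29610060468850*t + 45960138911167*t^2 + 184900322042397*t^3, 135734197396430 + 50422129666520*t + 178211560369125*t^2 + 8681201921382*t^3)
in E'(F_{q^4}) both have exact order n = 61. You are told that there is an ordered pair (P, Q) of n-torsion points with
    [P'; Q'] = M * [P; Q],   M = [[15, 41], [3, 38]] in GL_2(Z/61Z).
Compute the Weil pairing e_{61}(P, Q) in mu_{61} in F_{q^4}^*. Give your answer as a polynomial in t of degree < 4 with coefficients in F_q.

e_{61}(aP+bQ,cP+dQ) = e_{61}(P,Q)^(ad-bc); with (a,b,c,d)=(15,41,3,38) this gives the det-61 law.
det(M) mod 61 = 20; its inverse in (Z/61)^* is 58 (check: 20*58 mod 61 = 1).
Build f_{61,P'} and f_{61,Q'} via the 6-bit ladder of 61=111101_2; evaluate at shifted divisors; quotient in F_{186436716219161^4}.
f_P(D_Q)/f_Q(D_P) = 177506170413616 + 169457573018049*t + 174022369078460*t^2 + 69173722490259*t^3.
Hence e(P,Q) = 56775809671650 + 167786647502269*t + 32087135326165*t^2 + 146350786959592*t^3 in F_{186436716219161^4}^*.

56775809671650 + 167786647502269*t + 32087135326165*t^2 + 146350786959592*t^3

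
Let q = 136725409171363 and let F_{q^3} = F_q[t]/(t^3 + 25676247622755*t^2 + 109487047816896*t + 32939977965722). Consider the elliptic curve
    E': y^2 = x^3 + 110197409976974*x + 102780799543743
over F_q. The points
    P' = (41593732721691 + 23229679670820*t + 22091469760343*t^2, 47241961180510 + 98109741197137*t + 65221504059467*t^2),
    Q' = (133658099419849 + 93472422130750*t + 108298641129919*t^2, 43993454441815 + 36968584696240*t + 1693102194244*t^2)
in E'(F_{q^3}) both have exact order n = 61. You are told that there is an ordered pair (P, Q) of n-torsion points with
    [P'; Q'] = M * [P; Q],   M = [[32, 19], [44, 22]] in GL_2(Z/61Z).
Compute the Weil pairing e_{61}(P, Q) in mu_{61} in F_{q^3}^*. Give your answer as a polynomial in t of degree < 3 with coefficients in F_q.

The 61-Weil pairing on E[61] over F_{136725409171363} is alternating-bilinear: e_{61}(P',Q') = e_{61}(P,Q)^det(M).
det(M) mod 61 = 51; its inverse in (Z/61)^* is 6 (check: 51*6 mod 61 = 1).
Double-and-add over 111101: 6-1 doublings, 5-1 additions; each step l_{T,T}/v_{2T} or l_{T,P'}/v at Q'+S for random S.
Miller gives e_{61}(P',Q') = 6206015172713 + 97699822875638*t + 57206377339136*t^2 in F_{136725409171363^3}.
Raise to 6: e(P,Q) = 55050719605502 + 34398602616907*t + 81312435116369*t^2 in mu_{61}.

55050719605502 + 34398602616907*t + 81312435116369*t^2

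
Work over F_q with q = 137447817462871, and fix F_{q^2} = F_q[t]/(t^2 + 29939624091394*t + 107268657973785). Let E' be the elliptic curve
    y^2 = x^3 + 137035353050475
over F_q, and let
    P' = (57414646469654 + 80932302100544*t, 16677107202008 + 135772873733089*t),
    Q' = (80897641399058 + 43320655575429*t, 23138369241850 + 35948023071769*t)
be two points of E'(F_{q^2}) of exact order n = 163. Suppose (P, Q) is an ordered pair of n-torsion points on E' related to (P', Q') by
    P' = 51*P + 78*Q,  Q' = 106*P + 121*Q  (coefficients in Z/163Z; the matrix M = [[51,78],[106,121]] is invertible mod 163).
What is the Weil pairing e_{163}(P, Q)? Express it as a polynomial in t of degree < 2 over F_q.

e_{163} is bilinear + alternating on E[163], so e_{163}(51*P + 78*Q, 106*P + 121*Q) = e_{163}(P,Q)^(51*121-78*106).
51*121 - 78*106 = -2097; reduced mod 163: det = 22, inverse 126.
Run Miller on y^2=x^3+137035353050475 over F_{137447817462871}: ladder 10100011 (8 bits); e = f_P(D_Q)/f_Q(D_P).
Miller gives e_{163}(P',Q') = 67926656998257 + 46972195191306*t in F_{137447817462871^2}.
Raise to 126: e(P,Q) = 30866753741916 + 90306915192766*t in mu_{163}.

30866753741916 + 90306915192766*t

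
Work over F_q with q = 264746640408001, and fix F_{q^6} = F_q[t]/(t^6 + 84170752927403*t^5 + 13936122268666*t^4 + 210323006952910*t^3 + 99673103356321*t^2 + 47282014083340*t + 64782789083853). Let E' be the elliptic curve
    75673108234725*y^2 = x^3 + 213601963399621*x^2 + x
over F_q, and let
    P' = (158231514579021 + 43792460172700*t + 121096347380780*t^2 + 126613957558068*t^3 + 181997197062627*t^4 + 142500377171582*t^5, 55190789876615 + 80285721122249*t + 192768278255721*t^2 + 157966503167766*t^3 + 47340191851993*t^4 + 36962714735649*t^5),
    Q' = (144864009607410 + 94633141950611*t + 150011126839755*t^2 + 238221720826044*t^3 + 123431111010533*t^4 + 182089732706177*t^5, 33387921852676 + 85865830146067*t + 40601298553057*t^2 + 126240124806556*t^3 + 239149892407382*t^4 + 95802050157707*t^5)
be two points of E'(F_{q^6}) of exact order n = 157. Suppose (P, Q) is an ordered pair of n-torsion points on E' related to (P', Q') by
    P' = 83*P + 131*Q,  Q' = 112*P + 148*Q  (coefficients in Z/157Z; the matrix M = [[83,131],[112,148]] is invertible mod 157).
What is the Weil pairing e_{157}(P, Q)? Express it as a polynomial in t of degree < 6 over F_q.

The 157-Weil pairing on E[157] over F_{264746640408001} is alternating-bilinear: e_{157}(P',Q') = e_{157}(P,Q)^det(M).
Inverting 124 mod 157: 19. Thus e_{157}(P,Q) = e(P',Q')^{19}.
Undo Montgomery via alpha=191517527758481, beta=94119375075529: (a',b')=(95525115069203,224272427320367) over F_{264746640408001}.
Build f_{157,P'} and f_{157,Q'} via the 8-bit ladder of 157=10011101_2; evaluate at shifted divisors; quotient in F_{264746640408001^6}.
The quotient is 240645199528497 + 238911004481846*t + 6011129464881*t^2 + 108985694222119*t^3 + 238387785533395*t^4 + 54859889690831*t^5.
(240645199528497 + 238911004481846*t + 6011129464881*t^2 + 108985694222119*t^3 + 238387785533395*t^4 + 54859889690831*t^5)^{19} mod (264746640408001,f) = 147432063599675 + 5449399954269*t + 143604535367603*t^2 + 197923203926473*t^3 + 67359768404308*t^4 + 180750000386698*t^5.

147432063599675 + 5449399954269*t + 143604535367603*t^2 + 197923203926473*t^3 + 67359768404308*t^4 + 180750000386698*t^5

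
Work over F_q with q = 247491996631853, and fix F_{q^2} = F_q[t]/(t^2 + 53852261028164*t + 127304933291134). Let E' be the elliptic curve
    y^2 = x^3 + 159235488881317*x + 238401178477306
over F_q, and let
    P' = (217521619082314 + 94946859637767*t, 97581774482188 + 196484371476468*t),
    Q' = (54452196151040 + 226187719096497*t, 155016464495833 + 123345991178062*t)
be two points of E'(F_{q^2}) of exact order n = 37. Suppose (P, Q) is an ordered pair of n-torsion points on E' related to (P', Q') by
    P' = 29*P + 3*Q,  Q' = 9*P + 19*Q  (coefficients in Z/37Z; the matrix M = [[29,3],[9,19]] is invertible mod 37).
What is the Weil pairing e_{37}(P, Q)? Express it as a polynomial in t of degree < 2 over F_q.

Under M = [[29,3],[9,19]] in GL_2(Z/37), e_{37}(P',Q') = e_{37}(P,Q)^(29*19-3*9 mod 37).
29*19 - 3*9 = 524; reduced mod 37: det = 6, inverse 31.
6-bit Miller (100101) on E'/F_{247491996631853} with a'=159235488881317, b'=238401178477306: accumulate tangent/chord ratios at Q'+S and P'+S'.
So e_{37}(P',Q') = 2293894055213 + 63475173897227*t.
Finally e_{37}(P,Q) = 181197617243815 + 103955013121854*t.

181197617243815 + 103955013121854*t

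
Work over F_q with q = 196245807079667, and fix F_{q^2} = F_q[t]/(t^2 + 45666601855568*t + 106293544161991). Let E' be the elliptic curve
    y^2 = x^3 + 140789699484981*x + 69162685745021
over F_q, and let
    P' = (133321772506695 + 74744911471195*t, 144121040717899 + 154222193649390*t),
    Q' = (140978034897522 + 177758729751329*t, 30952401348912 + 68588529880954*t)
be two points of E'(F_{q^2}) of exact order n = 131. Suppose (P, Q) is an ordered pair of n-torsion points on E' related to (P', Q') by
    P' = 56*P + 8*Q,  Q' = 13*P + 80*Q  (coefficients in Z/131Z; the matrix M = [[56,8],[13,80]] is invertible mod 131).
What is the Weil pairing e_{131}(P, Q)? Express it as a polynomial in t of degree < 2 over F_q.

Since e_{131}(P,P)=e_{131}(Q,Q)=1 and e_{131}(Q,P)=e_{131}(P,Q)^{-1}, expanding e_{131}(56*P + 8*Q,13*P + 80*Q) leaves e(P,Q)^det(M).
56*80 - 8*13 = 4376; reduced mod 131: det = 53, inverse 89.
Double-and-add over 10000011: 8-1 doublings, 3-1 additions; each step l_{T,T}/v_{2T} or l_{T,P'}/v at Q'+S for random S.
Miller gives e_{131}(P',Q') = 72198456683335 + 80280323994652*t in F_{196245807079667^2}.
Hence e(P,Q) = 60585875576662 + 94231898466168*t in F_{196245807079667^2}^*.

60585875576662 + 94231898466168*t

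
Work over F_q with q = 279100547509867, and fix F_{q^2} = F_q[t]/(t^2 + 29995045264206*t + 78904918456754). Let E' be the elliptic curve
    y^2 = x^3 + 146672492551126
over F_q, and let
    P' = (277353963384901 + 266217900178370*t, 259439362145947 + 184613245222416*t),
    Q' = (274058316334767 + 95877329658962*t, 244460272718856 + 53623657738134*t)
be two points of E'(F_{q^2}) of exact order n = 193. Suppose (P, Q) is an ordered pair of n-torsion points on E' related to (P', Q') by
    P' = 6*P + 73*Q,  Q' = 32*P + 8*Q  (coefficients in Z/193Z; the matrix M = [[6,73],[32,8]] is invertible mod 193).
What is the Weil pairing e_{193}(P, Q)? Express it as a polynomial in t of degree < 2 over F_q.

110567313808739 + 236858447610477*t

Alternating bilinearity on E[193] (values in mu_{193} in F_{279100547509867^2}) gives e(P',Q') = e(P,Q)^det(M).
So e_{193}(P,Q) = e_{193}(P',Q')^{131}, since 28*131 = 1 mod 193.
8-bit Miller (11000001) on E'/F_{279100547509867} with a'=0, b'=146672492551126: accumulate tangent/chord ratios at Q'+S and P'+S'.
The quotient is 179360116226389 + 71018068016599*t.
e_{193}(P,Q) = (179360116226389 + 71018068016599*t)^{131} = 110567313808739 + 236858447610477*t.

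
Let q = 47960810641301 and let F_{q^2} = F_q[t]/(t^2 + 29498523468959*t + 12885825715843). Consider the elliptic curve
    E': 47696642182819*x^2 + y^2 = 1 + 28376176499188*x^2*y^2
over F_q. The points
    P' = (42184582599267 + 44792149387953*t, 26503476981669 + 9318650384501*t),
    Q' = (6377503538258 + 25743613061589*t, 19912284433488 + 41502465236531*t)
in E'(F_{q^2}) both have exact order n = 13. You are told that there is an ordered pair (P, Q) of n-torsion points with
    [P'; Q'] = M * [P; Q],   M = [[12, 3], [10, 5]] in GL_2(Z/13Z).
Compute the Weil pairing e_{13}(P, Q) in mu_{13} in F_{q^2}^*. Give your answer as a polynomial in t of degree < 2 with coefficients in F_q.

24206659337708 + 41831983495628*t

Alternating bilinearity on E[13] (values in mu_{13} in F_{47960810641301^2}) gives e(P',Q') = e(P,Q)^det(M).
Inverting 4 mod 13: 10. Thus e_{13}(P,Q) = e(P',Q')^{10}.
Map (x,y)_Ed via u=(1+y)/(1-y), v=(1+y)/((1-y)x) to Montgomery A=25140035447938,B=17352918145893; then to (a',b')=(5483423472292,23588765026662).
Build f_{13,P'} and f_{13,Q'} via the 4-bit ladder of 13=1101_2; evaluate at shifted divisors; quotient in F_{47960810641301^2}.
Miller gives e_{13}(P',Q') = 1964065037149 + 39273352954404*t in F_{47960810641301^2}.
Finally e_{13}(P,Q) = 24206659337708 + 41831983495628*t.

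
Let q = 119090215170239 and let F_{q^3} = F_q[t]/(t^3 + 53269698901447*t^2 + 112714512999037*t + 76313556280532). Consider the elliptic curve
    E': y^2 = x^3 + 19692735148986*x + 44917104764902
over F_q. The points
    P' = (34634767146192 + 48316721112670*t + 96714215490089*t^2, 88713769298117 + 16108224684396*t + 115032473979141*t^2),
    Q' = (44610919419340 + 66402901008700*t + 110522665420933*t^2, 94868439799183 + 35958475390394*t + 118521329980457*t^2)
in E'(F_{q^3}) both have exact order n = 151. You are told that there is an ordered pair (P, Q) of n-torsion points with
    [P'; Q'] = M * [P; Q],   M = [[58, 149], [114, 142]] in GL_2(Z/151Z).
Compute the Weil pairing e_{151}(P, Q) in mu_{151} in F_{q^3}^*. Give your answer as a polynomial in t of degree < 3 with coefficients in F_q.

64794682139333 + 90682327179350*t + 104544429209726*t^2

Alternating bilinearity on E[151] (values in mu_{151} in F_{119090215170239^3}) gives e(P',Q') = e(P,Q)^det(M).
58*142 - 149*114 = -8750; reduced mod 151: det = 8, inverse 19.
Double-and-add over 10010111: 8-1 doublings, 5-1 additions; each step l_{T,T}/v_{2T} or l_{T,P'}/v at Q'+S for random S.
So e_{151}(P',Q') = 30620427885168 + 840255035946*t + 27598673909398*t^2.
Raise to 19: e(P,Q) = 64794682139333 + 90682327179350*t + 104544429209726*t^2 in mu_{151}.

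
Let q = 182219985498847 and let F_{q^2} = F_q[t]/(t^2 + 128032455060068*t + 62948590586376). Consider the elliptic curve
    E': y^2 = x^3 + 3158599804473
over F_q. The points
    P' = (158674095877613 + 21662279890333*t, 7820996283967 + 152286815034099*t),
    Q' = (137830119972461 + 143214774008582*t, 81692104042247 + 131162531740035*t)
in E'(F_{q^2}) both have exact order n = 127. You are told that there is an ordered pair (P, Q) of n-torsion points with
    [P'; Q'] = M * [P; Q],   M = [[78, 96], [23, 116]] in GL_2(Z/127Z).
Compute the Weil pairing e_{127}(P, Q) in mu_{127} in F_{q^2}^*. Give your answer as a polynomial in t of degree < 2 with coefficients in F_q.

Alternating bilinearity on E[127] (values in mu_{127} in F_{182219985498847^2}) gives e(P',Q') = e(P,Q)^det(M).
Inverting 109 mod 127: 7. Thus e_{127}(P,Q) = e(P',Q')^{7}.
n = 127 = (1111111)_2 (7 bits, wt 7); accumulate f_{127,P'}(Q'+S)/f_{127,P'}(S) along the 6-step ladder.
The quotient is 73863786611241 + 165452198551426*t.
Raise to 7: e(P,Q) = 107437650484361 + 40112477349093*t in mu_{127}.

107437650484361 + 40112477349093*t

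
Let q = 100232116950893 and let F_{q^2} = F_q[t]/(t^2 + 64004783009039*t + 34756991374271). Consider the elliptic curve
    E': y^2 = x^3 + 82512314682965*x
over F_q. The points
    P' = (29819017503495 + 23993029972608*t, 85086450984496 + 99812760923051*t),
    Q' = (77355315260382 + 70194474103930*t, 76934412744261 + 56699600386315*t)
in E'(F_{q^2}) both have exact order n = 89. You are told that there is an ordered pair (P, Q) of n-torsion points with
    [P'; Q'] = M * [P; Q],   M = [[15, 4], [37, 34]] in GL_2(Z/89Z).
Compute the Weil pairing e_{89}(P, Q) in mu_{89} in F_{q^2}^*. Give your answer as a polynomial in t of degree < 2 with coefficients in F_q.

34026002532026 + 1415979278211*t

Under M = [[15,4],[37,34]] in GL_2(Z/89), e_{89}(P',Q') = e_{89}(P,Q)^(15*34-4*37 mod 89).
Hence e(P,Q) = e(P',Q')^{15} where 15 = 6^{-1} mod 89.
7-bit Miller (1011001) on E'/F_{100232116950893} with a'=82512314682965, b'=0: accumulate tangent/chord ratios at Q'+S and P'+S'.
f_P(D_Q)/f_Q(D_P) = 98351697711589 + 56600903381178*t.
e_{89}(P,Q) = (98351697711589 + 56600903381178*t)^{15} = 34026002532026 + 1415979278211*t.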